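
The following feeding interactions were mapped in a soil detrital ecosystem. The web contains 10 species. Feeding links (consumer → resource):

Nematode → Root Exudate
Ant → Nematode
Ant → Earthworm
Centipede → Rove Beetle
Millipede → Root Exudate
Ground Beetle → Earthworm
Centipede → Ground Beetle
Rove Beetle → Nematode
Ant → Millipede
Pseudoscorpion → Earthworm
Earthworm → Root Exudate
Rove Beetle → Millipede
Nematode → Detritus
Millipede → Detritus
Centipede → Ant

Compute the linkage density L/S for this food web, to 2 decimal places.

L/S = 1.50

There are L = 15 links among S = 10 species.
L/S = 15/10 = 1.5000 ≈ 1.50.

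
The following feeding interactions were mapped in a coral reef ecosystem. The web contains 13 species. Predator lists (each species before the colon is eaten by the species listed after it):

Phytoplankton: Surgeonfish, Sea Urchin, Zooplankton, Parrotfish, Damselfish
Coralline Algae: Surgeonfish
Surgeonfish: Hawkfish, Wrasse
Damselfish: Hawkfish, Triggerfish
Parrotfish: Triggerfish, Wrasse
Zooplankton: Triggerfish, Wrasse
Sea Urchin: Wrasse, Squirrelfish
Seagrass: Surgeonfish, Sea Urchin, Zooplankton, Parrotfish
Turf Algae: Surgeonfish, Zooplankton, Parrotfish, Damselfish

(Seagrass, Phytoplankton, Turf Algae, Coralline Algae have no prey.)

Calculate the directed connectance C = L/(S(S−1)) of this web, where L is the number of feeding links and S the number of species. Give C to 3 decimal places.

The web has S = 13 species and L = 24 feeding links.
C = L / (S(S−1)) = 24 / 156 = 0.1538 ≈ 0.154.

C = 0.154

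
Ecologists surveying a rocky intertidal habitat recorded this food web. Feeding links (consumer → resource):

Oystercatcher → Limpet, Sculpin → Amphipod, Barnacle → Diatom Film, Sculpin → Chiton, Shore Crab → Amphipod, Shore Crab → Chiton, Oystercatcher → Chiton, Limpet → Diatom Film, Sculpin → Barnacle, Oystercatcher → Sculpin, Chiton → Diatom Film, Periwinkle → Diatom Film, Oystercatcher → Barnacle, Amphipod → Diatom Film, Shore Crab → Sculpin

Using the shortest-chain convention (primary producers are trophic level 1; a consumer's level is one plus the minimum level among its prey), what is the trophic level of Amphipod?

Trophic level 2

Diatom Film is a producer → level 1.
Amphipod eats Diatom Film → level 2.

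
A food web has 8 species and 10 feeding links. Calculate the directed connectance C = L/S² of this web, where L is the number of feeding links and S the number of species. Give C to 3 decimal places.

The web has S = 8 species and L = 10 feeding links.
C = L / S² = 10 / 64 = 0.1562 ≈ 0.156.

C = 0.156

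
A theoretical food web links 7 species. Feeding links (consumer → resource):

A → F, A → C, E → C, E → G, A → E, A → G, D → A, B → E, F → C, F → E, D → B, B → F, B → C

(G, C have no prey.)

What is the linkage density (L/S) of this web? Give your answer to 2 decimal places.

There are L = 13 links among S = 7 species.
L/S = 13/7 = 1.8571 ≈ 1.86.

L/S = 1.86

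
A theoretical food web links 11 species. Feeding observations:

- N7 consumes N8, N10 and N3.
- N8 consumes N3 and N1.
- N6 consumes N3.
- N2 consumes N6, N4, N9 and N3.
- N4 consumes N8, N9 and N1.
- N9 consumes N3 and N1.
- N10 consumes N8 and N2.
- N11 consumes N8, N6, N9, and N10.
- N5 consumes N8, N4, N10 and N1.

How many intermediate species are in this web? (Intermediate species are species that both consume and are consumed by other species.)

Intermediate species (has both prey and predators): N9, N6, N8, N4, N2, N10.
Count: 6.

6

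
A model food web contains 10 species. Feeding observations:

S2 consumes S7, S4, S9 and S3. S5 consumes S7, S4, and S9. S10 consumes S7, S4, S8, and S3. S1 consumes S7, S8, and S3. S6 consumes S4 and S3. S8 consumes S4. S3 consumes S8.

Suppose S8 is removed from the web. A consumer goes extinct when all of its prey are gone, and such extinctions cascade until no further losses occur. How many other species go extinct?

1

Remove S8.
Round 1: S3 (all prey gone) → extinct.
No further losses. Total secondary extinctions: 1.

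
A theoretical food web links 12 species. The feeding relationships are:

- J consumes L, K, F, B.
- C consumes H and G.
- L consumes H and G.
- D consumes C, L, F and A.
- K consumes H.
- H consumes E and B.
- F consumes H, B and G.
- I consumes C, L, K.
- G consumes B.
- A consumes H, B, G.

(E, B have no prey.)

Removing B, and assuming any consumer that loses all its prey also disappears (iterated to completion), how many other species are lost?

Remove B.
Round 1: G (all prey gone) → extinct.
No further losses. Total secondary extinctions: 1.

1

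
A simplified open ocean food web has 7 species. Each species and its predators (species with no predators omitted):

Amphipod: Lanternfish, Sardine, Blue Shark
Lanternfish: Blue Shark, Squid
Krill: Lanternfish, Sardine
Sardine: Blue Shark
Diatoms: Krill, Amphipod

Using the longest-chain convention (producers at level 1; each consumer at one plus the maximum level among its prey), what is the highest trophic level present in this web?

Producers (level 1): Diatoms.
Diatoms → Krill → Lanternfish → Squid gives Squid level 4.
No species has a prey at level 4, so no species reaches level 5.

4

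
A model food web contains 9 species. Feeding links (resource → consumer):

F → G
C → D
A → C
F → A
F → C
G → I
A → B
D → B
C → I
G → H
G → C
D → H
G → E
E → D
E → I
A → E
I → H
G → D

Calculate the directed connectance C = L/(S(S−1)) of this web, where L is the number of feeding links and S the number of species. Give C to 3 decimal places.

C = 0.250

The web has S = 9 species and L = 18 feeding links.
C = L / (S(S−1)) = 18 / 72 = 0.2500 ≈ 0.250.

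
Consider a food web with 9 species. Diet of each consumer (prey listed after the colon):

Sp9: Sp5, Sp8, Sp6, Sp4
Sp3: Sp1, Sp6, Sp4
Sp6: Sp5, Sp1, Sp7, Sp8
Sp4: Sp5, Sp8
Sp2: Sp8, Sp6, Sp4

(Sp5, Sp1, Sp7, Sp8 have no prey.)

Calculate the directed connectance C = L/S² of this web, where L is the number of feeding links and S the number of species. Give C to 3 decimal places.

C = 0.198

The web has S = 9 species and L = 16 feeding links.
C = L / S² = 16 / 81 = 0.1975 ≈ 0.198.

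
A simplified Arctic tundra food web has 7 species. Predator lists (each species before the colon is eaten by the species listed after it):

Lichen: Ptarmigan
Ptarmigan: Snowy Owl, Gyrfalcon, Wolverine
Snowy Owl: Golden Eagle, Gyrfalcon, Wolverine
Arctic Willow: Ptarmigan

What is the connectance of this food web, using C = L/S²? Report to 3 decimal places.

The web has S = 7 species and L = 8 feeding links.
C = L / S² = 8 / 49 = 0.1633 ≈ 0.163.

C = 0.163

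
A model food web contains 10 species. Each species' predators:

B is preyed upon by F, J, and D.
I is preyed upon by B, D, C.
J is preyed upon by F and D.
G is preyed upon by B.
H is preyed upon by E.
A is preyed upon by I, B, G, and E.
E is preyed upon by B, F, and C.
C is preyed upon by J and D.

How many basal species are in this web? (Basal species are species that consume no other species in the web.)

Basal species (no prey listed): A, H.
Count: 2.

2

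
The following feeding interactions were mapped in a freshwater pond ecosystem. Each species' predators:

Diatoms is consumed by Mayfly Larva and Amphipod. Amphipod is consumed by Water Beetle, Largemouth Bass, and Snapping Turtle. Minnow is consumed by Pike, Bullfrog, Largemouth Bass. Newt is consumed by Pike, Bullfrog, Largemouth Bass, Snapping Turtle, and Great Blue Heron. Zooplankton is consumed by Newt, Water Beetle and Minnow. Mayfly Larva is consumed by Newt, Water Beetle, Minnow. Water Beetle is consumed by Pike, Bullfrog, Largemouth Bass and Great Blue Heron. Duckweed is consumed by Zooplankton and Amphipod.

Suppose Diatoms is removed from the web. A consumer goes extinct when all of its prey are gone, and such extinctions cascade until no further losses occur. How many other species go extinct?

1

Remove Diatoms.
Round 1: Mayfly Larva (all prey gone) → extinct.
No further losses. Total secondary extinctions: 1.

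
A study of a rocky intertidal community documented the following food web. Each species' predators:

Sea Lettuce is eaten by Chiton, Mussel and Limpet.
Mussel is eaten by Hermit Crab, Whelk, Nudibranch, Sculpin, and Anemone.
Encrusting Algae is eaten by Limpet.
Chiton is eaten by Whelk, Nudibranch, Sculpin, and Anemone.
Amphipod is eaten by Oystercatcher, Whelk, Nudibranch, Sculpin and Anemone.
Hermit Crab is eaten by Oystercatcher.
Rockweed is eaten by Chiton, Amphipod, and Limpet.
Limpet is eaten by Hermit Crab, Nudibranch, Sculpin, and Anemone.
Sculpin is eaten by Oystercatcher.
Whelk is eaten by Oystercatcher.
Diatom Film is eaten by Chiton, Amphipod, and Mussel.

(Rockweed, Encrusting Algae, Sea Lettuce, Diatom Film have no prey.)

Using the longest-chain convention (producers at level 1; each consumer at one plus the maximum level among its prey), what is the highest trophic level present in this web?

Producers (level 1): Rockweed, Encrusting Algae, Sea Lettuce, Diatom Film.
Rockweed → Chiton → Sculpin → Oystercatcher gives Oystercatcher level 4.
No species has a prey at level 4, so no species reaches level 5.

4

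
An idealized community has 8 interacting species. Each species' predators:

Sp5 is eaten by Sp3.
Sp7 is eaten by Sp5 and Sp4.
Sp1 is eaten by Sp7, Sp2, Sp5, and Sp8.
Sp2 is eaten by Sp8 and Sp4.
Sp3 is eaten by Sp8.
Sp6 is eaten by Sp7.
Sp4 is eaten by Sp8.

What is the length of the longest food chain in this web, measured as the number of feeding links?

4 links

One longest chain: Sp1 → Sp7 → Sp5 → Sp3 → Sp8.
It has 5 species and 4 links.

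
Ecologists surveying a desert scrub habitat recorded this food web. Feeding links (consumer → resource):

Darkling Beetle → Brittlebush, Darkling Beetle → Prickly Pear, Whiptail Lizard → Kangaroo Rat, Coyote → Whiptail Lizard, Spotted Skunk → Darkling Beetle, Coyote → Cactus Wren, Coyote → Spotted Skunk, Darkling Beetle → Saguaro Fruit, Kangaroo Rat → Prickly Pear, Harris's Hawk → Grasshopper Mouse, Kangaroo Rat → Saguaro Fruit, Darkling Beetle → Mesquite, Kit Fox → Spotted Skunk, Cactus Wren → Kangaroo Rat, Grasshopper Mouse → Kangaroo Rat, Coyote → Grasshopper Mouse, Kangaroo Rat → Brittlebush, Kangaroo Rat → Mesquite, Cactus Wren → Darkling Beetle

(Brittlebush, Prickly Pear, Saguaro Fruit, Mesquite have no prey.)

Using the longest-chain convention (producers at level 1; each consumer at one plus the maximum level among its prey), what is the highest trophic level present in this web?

4

Producers (level 1): Brittlebush, Prickly Pear, Saguaro Fruit, Mesquite.
Brittlebush → Darkling Beetle → Spotted Skunk → Kit Fox gives Kit Fox level 4.
No species has a prey at level 4, so no species reaches level 5.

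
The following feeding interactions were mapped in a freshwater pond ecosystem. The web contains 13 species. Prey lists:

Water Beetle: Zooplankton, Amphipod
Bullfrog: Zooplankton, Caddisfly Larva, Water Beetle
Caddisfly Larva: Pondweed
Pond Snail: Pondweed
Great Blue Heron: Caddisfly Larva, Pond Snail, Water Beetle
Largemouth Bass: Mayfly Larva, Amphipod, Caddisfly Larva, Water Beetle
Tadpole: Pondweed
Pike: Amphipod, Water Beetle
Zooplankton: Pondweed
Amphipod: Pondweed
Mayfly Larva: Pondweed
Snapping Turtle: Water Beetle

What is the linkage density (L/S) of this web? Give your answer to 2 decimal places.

There are L = 21 links among S = 13 species.
L/S = 21/13 = 1.6154 ≈ 1.62.

L/S = 1.62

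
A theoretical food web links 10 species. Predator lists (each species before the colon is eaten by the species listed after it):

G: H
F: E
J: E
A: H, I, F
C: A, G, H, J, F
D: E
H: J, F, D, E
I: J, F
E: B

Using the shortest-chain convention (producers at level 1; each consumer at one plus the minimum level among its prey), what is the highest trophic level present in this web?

Producers (level 1): C.
Following each consumer down to its lowest-level prey: C → H → E → B (levels 1 through 4).
All prey of B (E 3) are at level 3 or above, so B is at level 1 + 3 = 4.
Every consumer has at least one prey at level 3 or below, so none exceeds level 4.

4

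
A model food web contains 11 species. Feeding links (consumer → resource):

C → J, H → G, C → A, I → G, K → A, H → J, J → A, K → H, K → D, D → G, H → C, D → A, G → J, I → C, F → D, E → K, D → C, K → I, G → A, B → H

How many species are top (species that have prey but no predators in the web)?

Top species (has prey, but nothing eats it): B, F, E.
Count: 3.

3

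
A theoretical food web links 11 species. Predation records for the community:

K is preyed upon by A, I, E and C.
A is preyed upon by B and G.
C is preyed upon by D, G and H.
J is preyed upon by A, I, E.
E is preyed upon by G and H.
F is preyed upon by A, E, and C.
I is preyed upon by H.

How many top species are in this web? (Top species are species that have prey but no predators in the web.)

4

Top species (has prey, but nothing eats it): B, D, H, G.
Count: 4.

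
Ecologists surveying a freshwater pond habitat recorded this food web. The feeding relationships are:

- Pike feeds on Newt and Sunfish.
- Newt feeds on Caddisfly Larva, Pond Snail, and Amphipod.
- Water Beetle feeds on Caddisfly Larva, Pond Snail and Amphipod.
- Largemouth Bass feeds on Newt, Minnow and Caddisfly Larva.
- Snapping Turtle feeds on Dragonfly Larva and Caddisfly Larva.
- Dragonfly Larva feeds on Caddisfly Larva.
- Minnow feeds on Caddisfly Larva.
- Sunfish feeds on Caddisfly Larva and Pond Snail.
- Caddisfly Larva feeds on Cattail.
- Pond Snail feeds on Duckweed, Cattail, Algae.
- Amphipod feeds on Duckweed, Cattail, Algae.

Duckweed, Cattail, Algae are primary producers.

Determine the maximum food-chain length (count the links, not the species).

3 links

One longest chain: Cattail → Caddisfly Larva → Dragonfly Larva → Snapping Turtle.
It has 4 species and 3 links.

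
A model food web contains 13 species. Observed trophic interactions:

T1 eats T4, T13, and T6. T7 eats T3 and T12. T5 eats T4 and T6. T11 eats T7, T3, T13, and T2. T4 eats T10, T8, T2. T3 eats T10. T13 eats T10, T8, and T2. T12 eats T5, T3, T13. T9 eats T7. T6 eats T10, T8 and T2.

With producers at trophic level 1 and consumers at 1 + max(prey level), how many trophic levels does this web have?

Producers (level 1): T2, T8, T10.
T2 → T6 → T5 → T12 → T7 → T9 gives T9 level 6.
No species has a prey at level 6, so no species reaches level 7.

6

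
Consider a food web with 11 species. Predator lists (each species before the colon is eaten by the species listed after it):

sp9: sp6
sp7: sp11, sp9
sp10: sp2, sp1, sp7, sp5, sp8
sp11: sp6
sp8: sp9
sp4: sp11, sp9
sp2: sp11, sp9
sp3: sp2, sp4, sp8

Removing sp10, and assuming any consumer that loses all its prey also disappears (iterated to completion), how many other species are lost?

3

Remove sp10.
Round 1: sp1 (all prey gone), sp7 (all prey gone), sp5 (all prey gone) → extinct.
No further losses. Total secondary extinctions: 3.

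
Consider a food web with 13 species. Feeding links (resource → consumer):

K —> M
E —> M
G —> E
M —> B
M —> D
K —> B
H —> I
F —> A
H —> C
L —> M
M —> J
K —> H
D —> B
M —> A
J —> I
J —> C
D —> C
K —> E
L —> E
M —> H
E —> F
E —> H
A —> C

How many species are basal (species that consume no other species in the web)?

3

Basal species (no prey listed): K, L, G.
Count: 3.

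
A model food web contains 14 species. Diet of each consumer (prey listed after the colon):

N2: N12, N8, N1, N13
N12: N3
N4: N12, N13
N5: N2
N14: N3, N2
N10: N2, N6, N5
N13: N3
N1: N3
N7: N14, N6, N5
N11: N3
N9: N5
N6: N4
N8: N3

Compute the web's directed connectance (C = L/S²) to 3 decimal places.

C = 0.112

The web has S = 14 species and L = 22 feeding links.
C = L / S² = 22 / 196 = 0.1122 ≈ 0.112.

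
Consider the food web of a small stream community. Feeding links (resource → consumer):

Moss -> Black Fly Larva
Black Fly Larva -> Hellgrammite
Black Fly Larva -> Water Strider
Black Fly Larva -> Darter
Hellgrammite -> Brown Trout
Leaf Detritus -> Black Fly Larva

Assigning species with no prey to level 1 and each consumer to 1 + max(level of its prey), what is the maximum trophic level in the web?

Basal resources (level 1): Moss, Leaf Detritus.
Moss → Black Fly Larva → Hellgrammite → Brown Trout gives Brown Trout level 4.
No species has a prey at level 4, so no species reaches level 5.

4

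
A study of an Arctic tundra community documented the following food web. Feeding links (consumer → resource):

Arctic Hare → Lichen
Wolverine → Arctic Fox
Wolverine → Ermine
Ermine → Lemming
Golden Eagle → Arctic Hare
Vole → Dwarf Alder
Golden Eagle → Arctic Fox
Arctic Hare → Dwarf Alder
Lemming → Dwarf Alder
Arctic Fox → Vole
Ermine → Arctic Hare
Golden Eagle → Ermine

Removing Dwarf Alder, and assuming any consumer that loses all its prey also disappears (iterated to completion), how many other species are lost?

Remove Dwarf Alder.
Round 1: Vole (all prey gone), Lemming (all prey gone) → extinct.
Round 2: Arctic Fox (all prey gone) → extinct.
No further losses. Total secondary extinctions: 3.

3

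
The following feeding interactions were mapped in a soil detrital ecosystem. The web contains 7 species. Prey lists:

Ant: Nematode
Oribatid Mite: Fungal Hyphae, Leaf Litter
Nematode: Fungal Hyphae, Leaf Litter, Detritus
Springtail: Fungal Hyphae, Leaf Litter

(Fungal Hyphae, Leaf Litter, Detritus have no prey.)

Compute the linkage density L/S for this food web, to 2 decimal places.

L/S = 1.14

There are L = 8 links among S = 7 species.
L/S = 8/7 = 1.1429 ≈ 1.14.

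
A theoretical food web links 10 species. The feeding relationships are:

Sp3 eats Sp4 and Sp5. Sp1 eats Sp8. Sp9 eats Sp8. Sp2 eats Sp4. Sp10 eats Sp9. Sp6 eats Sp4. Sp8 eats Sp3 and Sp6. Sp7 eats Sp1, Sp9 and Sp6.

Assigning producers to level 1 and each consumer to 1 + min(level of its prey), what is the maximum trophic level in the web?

Producers (level 1): Sp4, Sp5.
Following each consumer down to its lowest-level prey: Sp4 → Sp3 → Sp8 → Sp9 → Sp10 (levels 1 through 5).
All prey of Sp10 (Sp9 4) are at level 4 or above, so Sp10 is at level 1 + 4 = 5.
Every consumer has at least one prey at level 4 or below, so none exceeds level 5.

5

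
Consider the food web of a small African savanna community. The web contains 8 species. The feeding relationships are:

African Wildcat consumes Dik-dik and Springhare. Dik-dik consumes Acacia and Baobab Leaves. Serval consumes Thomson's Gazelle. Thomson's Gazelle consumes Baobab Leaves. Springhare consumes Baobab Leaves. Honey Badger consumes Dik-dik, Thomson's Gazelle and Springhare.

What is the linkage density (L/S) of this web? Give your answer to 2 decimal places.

There are L = 10 links among S = 8 species.
L/S = 10/8 = 1.2500 ≈ 1.25.

L/S = 1.25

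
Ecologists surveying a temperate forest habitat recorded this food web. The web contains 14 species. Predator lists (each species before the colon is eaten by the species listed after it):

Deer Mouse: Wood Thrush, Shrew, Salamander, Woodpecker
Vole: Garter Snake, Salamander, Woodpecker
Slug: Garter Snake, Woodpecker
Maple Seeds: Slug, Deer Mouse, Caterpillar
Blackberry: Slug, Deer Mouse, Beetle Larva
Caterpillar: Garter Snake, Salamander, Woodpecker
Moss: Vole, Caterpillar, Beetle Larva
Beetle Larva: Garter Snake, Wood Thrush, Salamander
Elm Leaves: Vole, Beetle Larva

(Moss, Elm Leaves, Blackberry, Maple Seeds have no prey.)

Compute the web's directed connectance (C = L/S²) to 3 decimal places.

C = 0.133

The web has S = 14 species and L = 26 feeding links.
C = L / S² = 26 / 196 = 0.1327 ≈ 0.133.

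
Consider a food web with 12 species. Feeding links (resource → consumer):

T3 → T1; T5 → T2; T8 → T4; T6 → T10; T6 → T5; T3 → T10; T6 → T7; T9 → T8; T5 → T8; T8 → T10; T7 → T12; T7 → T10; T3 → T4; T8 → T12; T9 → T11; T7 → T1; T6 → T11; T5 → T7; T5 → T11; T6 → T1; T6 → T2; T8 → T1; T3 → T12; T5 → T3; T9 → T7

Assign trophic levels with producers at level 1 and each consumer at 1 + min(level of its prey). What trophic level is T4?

T9 is a producer → level 1.
T8 eats T9 → level 2.
T4 eats T8 → level 3.
No prey of T4 is below level 2, so 3 is the minimum.

Trophic level 3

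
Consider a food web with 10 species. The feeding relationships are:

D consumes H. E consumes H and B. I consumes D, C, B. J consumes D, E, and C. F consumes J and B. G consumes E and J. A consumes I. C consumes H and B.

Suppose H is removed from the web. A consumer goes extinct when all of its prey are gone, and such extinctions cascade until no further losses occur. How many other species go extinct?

Remove H.
Round 1: D (all prey gone) → extinct.
No further losses. Total secondary extinctions: 1.

1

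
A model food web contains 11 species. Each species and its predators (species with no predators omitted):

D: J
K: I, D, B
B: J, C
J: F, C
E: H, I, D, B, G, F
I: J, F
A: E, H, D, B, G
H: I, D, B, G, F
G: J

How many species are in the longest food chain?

6 species

One longest chain: A → E → H → I → J → F.
It has 6 species and 5 links.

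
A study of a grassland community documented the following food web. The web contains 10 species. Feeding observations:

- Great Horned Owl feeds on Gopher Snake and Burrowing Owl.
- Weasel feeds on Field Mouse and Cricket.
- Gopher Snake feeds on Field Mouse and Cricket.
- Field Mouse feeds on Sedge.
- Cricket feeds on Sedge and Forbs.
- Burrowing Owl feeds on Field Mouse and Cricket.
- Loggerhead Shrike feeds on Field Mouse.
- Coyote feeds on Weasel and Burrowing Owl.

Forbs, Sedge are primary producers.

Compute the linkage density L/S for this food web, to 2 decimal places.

L/S = 1.40

There are L = 14 links among S = 10 species.
L/S = 14/10 = 1.4000 ≈ 1.40.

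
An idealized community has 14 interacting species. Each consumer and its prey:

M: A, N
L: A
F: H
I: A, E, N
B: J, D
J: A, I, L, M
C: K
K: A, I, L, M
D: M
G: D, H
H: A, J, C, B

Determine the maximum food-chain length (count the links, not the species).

5 links

One longest chain: A → I → K → C → H → G.
It has 6 species and 5 links.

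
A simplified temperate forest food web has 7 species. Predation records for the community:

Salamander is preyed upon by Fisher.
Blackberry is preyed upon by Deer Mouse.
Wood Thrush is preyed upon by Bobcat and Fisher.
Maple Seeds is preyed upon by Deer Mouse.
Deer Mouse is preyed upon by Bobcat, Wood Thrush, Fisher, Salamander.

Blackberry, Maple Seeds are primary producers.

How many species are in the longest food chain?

4 species

One longest chain: Blackberry → Deer Mouse → Wood Thrush → Fisher.
It has 4 species and 3 links.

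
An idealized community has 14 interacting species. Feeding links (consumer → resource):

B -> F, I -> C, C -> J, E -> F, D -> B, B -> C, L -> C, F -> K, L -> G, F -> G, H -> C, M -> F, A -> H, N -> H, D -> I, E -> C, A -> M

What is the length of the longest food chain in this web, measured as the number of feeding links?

3 links

One longest chain: J → C → H → N.
It has 4 species and 3 links.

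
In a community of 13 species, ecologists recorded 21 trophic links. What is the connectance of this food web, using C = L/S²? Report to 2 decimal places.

C = 0.12

The web has S = 13 species and L = 21 feeding links.
C = L / S² = 21 / 169 = 0.1243 ≈ 0.12.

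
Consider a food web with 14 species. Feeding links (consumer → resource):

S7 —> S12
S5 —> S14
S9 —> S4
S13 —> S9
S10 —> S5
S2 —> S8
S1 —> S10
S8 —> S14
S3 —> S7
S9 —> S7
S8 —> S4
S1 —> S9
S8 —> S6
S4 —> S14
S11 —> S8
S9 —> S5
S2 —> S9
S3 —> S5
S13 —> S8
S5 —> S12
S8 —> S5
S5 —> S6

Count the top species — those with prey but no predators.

5

Top species (has prey, but nothing eats it): S3, S1, S11, S2, S13.
Count: 5.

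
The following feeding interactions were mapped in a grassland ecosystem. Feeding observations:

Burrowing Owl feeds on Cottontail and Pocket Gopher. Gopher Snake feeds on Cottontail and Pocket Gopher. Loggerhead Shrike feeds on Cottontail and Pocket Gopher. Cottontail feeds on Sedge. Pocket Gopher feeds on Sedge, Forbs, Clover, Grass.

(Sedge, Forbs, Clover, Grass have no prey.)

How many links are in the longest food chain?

One longest chain: Sedge → Cottontail → Burrowing Owl.
It has 3 species and 2 links.

2 links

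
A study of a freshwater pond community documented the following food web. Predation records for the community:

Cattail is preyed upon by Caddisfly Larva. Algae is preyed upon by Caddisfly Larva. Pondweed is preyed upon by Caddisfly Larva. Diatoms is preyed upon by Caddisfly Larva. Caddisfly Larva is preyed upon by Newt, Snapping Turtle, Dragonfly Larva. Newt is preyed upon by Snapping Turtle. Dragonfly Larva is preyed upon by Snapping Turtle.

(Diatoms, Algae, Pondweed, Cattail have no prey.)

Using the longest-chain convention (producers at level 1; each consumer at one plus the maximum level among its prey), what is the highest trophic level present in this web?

4

Producers (level 1): Diatoms, Algae, Pondweed, Cattail.
Diatoms → Caddisfly Larva → Dragonfly Larva → Snapping Turtle gives Snapping Turtle level 4.
No species has a prey at level 4, so no species reaches level 5.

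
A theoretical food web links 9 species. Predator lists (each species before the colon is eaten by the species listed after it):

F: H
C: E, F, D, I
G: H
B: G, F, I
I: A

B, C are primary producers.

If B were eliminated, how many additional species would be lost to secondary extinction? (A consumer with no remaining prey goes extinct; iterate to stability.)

Remove B.
Round 1: G (all prey gone) → extinct.
No further losses. Total secondary extinctions: 1.

1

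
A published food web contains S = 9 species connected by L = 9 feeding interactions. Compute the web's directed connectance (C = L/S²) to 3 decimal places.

C = 0.111

The web has S = 9 species and L = 9 feeding links.
C = L / S² = 9 / 81 = 0.1111 ≈ 0.111.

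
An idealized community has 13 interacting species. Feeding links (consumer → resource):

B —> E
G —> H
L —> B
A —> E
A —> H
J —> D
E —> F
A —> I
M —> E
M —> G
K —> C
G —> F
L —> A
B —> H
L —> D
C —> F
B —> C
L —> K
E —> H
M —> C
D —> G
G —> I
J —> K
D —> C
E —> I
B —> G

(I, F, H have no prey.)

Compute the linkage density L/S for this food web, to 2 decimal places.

There are L = 26 links among S = 13 species.
L/S = 26/13 = 2.0000 ≈ 2.00.

L/S = 2.00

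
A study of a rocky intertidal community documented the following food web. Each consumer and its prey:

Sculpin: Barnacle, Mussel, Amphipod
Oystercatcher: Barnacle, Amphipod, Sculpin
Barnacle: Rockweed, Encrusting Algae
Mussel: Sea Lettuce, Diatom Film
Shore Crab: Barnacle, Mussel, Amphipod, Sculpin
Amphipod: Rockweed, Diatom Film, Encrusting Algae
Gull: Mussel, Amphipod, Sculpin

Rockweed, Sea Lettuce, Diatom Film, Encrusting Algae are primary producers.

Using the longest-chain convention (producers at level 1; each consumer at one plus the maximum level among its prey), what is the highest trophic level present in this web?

Producers (level 1): Rockweed, Sea Lettuce, Diatom Film, Encrusting Algae.
Rockweed → Barnacle → Sculpin → Shore Crab gives Shore Crab level 4.
No species has a prey at level 4, so no species reaches level 5.

4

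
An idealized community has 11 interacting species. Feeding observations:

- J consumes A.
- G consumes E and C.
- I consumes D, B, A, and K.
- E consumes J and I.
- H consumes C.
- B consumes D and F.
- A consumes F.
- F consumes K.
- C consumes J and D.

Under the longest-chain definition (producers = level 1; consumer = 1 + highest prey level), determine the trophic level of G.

Trophic level 6

K is a producer → level 1.
F eats K → level 2.
A eats F → level 3.
J eats A → level 4.
C eats J (level 4); other prey at levels: D 1 → level 5.
G eats C (level 5); other prey at levels: E 5 → level 6.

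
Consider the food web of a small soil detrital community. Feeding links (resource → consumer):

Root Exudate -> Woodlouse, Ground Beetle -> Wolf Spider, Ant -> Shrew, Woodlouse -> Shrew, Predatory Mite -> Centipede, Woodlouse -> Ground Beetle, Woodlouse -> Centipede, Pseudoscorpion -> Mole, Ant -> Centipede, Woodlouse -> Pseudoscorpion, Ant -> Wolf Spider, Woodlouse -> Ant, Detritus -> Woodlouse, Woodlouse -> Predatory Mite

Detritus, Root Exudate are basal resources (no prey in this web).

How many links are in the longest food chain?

3 links

One longest chain: Detritus → Woodlouse → Pseudoscorpion → Mole.
It has 4 species and 3 links.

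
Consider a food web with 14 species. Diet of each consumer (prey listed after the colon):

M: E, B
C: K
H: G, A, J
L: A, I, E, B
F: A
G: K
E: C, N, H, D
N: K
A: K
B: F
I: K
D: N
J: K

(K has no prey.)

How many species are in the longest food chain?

One longest chain: K → N → D → E → L.
It has 5 species and 4 links.

5 species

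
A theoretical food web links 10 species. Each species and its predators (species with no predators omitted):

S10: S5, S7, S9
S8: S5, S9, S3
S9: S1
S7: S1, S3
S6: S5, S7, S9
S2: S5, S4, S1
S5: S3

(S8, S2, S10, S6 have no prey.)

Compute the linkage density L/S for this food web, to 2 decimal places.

There are L = 16 links among S = 10 species.
L/S = 16/10 = 1.6000 ≈ 1.60.

L/S = 1.60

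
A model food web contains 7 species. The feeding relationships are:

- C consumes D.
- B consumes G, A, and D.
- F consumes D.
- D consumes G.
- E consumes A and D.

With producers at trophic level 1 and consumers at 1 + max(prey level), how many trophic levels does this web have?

3

Producers (level 1): A, G.
G → D → B gives B level 3.
No species has a prey at level 3, so no species reaches level 4.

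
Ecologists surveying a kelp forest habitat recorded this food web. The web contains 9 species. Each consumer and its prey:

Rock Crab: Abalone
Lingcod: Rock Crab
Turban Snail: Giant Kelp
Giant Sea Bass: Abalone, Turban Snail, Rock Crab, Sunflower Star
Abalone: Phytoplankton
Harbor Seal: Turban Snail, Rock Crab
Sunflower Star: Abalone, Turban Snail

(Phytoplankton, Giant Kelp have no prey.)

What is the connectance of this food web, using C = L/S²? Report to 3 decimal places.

C = 0.148

The web has S = 9 species and L = 12 feeding links.
C = L / S² = 12 / 81 = 0.1481 ≈ 0.148.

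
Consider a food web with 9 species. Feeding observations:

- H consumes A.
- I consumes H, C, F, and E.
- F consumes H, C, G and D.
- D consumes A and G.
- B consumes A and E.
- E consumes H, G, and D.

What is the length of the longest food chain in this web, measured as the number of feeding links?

One longest chain: A → H → F → I.
It has 4 species and 3 links.

3 links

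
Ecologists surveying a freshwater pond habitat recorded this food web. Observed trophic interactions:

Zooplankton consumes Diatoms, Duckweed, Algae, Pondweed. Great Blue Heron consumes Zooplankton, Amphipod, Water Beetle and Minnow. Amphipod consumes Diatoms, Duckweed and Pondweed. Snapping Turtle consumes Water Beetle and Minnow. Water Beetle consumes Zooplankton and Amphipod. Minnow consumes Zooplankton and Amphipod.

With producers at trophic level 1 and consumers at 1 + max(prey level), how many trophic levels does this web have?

Producers (level 1): Pondweed, Duckweed, Diatoms, Algae.
Pondweed → Amphipod → Water Beetle → Snapping Turtle gives Snapping Turtle level 4.
No species has a prey at level 4, so no species reaches level 5.

4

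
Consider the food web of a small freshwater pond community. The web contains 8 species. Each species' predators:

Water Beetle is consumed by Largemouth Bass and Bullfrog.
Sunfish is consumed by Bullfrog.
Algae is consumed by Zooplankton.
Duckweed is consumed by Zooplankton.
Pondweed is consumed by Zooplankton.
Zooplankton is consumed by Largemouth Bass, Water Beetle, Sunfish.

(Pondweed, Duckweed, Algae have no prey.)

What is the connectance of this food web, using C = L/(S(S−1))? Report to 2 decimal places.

C = 0.16

The web has S = 8 species and L = 9 feeding links.
C = L / (S(S−1)) = 9 / 56 = 0.1607 ≈ 0.16.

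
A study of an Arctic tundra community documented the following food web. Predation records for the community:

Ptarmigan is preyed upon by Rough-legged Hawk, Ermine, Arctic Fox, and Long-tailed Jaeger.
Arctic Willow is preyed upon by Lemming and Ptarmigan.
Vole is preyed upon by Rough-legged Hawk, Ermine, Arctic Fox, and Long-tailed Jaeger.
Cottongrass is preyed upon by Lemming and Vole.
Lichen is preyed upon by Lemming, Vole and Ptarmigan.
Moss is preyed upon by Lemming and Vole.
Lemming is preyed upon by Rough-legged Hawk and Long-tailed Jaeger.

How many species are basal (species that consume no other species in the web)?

4

Basal species (no prey listed): Arctic Willow, Lichen, Cottongrass, Moss.
Count: 4.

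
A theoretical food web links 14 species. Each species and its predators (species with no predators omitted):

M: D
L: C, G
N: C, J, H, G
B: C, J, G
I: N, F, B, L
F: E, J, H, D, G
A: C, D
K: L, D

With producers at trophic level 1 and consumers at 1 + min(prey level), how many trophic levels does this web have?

Producers (level 1): A, K, I, M.
Following each consumer down to its lowest-level prey: I → N → J (levels 1 through 3).
All prey of J (N 2, F 2, B 2) are at level 2 or above, so J is at level 1 + 2 = 3.
Every consumer has at least one prey at level 2 or below, so none exceeds level 3.

3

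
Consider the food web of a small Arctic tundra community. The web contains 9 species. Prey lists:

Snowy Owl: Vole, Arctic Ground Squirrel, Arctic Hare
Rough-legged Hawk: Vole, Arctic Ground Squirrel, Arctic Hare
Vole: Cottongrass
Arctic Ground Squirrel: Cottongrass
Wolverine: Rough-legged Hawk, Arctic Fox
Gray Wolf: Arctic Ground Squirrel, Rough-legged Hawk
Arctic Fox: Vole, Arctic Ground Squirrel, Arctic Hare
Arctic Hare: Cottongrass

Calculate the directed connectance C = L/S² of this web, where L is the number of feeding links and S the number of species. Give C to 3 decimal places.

The web has S = 9 species and L = 16 feeding links.
C = L / S² = 16 / 81 = 0.1975 ≈ 0.198.

C = 0.198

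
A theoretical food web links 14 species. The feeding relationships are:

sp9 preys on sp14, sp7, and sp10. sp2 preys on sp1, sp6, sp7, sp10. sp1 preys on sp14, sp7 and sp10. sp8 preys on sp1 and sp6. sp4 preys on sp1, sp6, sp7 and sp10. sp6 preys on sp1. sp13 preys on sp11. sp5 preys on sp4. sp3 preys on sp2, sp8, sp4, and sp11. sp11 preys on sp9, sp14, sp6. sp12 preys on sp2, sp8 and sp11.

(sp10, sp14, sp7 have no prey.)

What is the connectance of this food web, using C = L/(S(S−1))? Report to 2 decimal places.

The web has S = 14 species and L = 29 feeding links.
C = L / (S(S−1)) = 29 / 182 = 0.1593 ≈ 0.16.

C = 0.16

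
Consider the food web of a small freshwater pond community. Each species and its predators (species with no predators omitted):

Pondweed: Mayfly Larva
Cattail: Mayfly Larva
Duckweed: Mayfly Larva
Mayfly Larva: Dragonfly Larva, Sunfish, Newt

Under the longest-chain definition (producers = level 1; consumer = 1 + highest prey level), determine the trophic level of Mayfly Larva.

Pondweed is a producer → level 1.
Mayfly Larva eats Pondweed (level 1); other prey at levels: Duckweed 1, Cattail 1 → level 2.

Trophic level 2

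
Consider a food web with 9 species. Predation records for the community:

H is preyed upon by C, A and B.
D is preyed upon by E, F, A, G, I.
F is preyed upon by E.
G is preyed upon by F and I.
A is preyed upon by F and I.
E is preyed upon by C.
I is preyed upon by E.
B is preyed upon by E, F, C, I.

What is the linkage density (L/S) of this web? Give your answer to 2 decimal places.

L/S = 2.11

There are L = 19 links among S = 9 species.
L/S = 19/9 = 2.1111 ≈ 2.11.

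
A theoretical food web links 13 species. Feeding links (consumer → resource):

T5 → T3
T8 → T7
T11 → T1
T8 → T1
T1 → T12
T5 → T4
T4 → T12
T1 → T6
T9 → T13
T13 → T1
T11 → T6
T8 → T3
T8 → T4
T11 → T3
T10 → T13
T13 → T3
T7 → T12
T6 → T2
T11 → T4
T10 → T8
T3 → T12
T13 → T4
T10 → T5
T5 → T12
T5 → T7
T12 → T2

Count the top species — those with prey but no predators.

Top species (has prey, but nothing eats it): T11, T10, T9.
Count: 3.

3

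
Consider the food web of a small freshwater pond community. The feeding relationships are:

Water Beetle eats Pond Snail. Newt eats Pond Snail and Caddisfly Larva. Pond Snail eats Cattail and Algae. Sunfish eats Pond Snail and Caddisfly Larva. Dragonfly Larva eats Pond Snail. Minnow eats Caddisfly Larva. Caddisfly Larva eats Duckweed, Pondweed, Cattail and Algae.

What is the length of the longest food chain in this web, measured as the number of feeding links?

2 links

One longest chain: Pondweed → Caddisfly Larva → Newt.
It has 3 species and 2 links.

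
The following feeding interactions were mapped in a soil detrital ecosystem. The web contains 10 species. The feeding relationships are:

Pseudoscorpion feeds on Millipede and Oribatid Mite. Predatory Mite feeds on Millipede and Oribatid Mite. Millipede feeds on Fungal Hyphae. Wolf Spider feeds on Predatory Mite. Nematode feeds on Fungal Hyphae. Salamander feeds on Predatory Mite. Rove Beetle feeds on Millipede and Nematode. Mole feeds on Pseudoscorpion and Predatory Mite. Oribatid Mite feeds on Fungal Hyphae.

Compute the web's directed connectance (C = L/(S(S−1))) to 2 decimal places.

C = 0.14

The web has S = 10 species and L = 13 feeding links.
C = L / (S(S−1)) = 13 / 90 = 0.1444 ≈ 0.14.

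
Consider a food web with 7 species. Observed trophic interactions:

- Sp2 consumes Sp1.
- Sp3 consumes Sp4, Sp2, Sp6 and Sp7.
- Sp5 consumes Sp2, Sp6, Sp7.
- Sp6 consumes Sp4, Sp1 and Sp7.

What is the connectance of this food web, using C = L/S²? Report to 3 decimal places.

C = 0.224

The web has S = 7 species and L = 11 feeding links.
C = L / S² = 11 / 49 = 0.2245 ≈ 0.224.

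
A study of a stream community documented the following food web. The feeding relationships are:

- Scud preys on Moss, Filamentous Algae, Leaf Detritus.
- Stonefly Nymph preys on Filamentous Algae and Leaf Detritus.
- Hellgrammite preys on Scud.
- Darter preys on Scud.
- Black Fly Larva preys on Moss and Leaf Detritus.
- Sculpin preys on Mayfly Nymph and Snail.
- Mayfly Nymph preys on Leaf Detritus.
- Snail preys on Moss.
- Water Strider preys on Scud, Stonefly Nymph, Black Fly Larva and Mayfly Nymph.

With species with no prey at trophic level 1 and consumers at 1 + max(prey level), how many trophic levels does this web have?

3

Basal resources (level 1): Leaf Detritus, Moss, Filamentous Algae.
Leaf Detritus → Scud → Darter gives Darter level 3.
No species has a prey at level 3, so no species reaches level 4.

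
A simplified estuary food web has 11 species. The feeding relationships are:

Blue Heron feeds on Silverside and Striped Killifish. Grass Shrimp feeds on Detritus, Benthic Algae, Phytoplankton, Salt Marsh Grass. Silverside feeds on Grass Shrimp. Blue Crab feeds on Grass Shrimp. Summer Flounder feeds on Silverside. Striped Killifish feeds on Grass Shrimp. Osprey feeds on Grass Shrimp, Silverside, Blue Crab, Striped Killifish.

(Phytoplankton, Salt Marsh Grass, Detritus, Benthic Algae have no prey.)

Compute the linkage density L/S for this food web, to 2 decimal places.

There are L = 14 links among S = 11 species.
L/S = 14/11 = 1.2727 ≈ 1.27.

L/S = 1.27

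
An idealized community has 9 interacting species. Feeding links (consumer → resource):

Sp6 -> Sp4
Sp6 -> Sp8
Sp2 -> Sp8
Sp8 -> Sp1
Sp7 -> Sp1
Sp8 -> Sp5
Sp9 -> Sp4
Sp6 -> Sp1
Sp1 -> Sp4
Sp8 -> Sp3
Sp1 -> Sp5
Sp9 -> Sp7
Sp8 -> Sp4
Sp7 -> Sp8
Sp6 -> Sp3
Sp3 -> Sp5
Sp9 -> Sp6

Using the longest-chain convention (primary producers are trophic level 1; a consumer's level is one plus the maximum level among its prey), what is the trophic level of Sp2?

Sp5 is a producer → level 1.
Sp1 eats Sp5 (level 1); other prey at levels: Sp4 1 → level 2.
Sp8 eats Sp1 (level 2); other prey at levels: Sp5 1, Sp4 1, Sp3 2 → level 3.
Sp2 eats Sp8 → level 4.

Trophic level 4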